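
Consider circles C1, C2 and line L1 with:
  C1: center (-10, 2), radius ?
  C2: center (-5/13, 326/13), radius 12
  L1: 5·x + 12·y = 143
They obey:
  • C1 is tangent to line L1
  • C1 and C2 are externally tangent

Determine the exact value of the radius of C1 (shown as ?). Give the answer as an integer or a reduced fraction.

13

1. [C1‖L1]  r_C1² − 169 = 0  ⇒  r_C1 = 13 (r>0 drops 1)
2. [ext C1·C2]  r_C1² + 24r_C1 − 481 = 0  ⇒  r_C1 = 13 (r>0 drops 1)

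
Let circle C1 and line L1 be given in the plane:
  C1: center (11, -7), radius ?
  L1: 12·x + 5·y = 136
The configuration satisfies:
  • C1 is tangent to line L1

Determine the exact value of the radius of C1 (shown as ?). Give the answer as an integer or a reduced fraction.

1. [C1‖L1]  r_C1² − 9 = 0  ⇒  r_C1 = 3 (r>0 drops 1)

3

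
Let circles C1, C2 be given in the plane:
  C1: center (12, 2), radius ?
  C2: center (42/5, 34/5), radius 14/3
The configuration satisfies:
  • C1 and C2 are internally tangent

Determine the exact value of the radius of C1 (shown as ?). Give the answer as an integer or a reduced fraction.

32/3

1. [int C1,C2]  r_C1² − (28/3)r_C1 − 128/9 = 0  ⇒  r_C1 = 32/3 (r>0 drops 1)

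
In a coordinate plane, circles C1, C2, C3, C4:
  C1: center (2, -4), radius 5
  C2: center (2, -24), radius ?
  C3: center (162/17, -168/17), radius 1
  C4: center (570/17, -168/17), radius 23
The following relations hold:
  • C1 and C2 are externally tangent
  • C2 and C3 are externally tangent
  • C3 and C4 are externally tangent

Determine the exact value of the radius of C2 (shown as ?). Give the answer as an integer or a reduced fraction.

15

1. [ext C1·C2]  r_C2² + 10r_C2 − 375 = 0  ⇒  r_C2 = 15 (r>0 drops 1)
2. [ext C2·C3]  r_C2² + 2r_C2 − 255 = 0  ⇒  r_C2 = 15 (r>0 drops 1)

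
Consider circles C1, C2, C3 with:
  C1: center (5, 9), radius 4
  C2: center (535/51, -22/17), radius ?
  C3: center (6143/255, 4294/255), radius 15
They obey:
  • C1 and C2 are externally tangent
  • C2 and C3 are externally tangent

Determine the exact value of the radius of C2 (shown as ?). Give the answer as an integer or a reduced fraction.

23/3

1. [ext C1·C2]  r_C2² + 8r_C2 − 1081/9 = 0  ⇒  r_C2 = 23/3 (r>0 drops 1)
2. [ext C2·C3]  r_C2² + 30r_C2 − 2599/9 = 0  ⇒  r_C2 = 23/3 (r>0 drops 1)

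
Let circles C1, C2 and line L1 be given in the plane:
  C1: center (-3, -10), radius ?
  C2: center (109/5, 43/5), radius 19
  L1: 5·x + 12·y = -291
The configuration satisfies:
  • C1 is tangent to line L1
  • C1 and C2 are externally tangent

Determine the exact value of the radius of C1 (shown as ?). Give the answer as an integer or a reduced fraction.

12

1. [C1‖L1]  r_C1² − 144 = 0  ⇒  r_C1 = 12 (r>0 drops 1)
2. [ext C1·C2]  r_C1² + 38r_C1 − 600 = 0  ⇒  r_C1 = 12 (r>0 drops 1)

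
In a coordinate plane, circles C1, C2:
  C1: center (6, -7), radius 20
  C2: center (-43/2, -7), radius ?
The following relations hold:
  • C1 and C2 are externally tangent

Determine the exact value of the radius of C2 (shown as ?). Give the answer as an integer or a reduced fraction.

1. [ext C1·C2]  r_C2² + 40r_C2 − 1425/4 = 0  ⇒  r_C2 = 15/2 (r>0 drops 1)

15/2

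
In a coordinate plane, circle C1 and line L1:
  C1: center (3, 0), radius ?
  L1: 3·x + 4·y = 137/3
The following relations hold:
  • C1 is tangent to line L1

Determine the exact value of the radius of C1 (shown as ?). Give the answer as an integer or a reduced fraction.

1. [C1‖L1]  r_C1² − 484/9 = 0  ⇒  r_C1 = 22/3 (r>0 drops 1)

22/3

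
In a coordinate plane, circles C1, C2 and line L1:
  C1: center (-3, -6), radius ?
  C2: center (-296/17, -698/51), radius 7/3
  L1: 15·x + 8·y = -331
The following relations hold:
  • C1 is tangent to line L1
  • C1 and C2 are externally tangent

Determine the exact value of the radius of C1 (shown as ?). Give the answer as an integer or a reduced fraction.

1. [C1‖L1]  r_C1² − 196 = 0  ⇒  r_C1 = 14 (r>0 drops 1)
2. [ext C1·C2]  r_C1² + (14/3)r_C1 − 784/3 = 0  ⇒  r_C1 = 14 (r>0 drops 1)

14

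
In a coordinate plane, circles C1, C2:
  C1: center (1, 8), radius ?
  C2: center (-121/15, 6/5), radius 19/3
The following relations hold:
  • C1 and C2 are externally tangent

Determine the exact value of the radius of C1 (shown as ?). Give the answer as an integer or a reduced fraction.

1. [ext C1·C2]  r_C1² + (38/3)r_C1 − 265/3 = 0  ⇒  r_C1 = 5 (r>0 drops 1)

5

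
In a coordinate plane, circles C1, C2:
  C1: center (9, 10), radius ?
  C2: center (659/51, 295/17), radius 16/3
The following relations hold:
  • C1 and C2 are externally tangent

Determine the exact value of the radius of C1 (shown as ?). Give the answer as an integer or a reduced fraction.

1. [ext C1·C2]  r_C1² + (32/3)r_C1 − 41 = 0  ⇒  r_C1 = 3 (r>0 drops 1)

3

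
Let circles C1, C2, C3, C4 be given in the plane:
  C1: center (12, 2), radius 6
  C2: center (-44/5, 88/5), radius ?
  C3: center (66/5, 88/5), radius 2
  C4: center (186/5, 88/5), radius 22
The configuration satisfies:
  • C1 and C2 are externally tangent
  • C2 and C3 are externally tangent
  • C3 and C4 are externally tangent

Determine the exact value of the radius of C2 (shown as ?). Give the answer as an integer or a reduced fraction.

20

1. [ext C1·C2]  r_C2² + 12r_C2 − 640 = 0  ⇒  r_C2 = 20 (r>0 drops 1)
2. [ext C2·C3]  r_C2² + 4r_C2 − 480 = 0  ⇒  r_C2 = 20 (r>0 drops 1)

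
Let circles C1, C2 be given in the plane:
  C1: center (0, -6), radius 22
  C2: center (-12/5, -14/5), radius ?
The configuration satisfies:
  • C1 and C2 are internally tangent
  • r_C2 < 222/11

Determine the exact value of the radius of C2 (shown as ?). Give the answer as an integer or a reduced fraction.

18

1. [int C1,C2]  r_C2² − 44r_C2 + 468 = 0  ⇒  r_C2 = 18 or 26
2. given r_C2 < 222/11: keep 18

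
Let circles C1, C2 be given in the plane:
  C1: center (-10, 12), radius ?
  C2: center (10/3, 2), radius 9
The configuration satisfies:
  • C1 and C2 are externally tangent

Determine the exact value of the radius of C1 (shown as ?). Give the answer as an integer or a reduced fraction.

23/3

1. [ext C1·C2]  r_C1² + 18r_C1 − 1771/9 = 0  ⇒  r_C1 = 23/3 (r>0 drops 1)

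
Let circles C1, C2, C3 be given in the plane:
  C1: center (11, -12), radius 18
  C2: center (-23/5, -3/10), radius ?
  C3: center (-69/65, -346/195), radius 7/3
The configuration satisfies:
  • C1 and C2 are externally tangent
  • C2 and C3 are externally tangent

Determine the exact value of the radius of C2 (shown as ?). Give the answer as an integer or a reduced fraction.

3/2

1. [ext C1·C2]  r_C2² + 36r_C2 − 225/4 = 0  ⇒  r_C2 = 3/2 (r>0 drops 1)
2. [ext C2·C3]  r_C2² + (14/3)r_C2 − 37/4 = 0  ⇒  r_C2 = 3/2 (r>0 drops 1)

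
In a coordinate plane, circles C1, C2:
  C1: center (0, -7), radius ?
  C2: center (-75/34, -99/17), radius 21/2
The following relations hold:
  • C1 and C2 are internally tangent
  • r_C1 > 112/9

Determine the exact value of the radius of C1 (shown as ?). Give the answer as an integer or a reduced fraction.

13

1. [int C1,C2]  r_C1² − 21r_C1 + 104 = 0  ⇒  r_C1 = 8 or 13
2. given r_C1 > 112/9: keep 13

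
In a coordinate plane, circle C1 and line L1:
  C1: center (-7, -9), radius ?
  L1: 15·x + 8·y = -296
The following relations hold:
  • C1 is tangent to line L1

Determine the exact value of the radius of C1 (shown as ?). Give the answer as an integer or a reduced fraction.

1. [C1‖L1]  r_C1² − 49 = 0  ⇒  r_C1 = 7 (r>0 drops 1)

7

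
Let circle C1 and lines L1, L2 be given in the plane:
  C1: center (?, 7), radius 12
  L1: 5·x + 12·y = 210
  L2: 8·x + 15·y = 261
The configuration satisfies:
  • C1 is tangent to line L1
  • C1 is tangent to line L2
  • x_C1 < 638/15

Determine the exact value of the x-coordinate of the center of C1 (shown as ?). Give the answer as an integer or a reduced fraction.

-6

1. [C1‖L1]  x_C1² − (252/5)x_C1 − 1692/5 = 0  ⇒  x_C1 = -6 or 282/5
2. [C1‖L2]  x_C1² − 39x_C1 − 270 = 0  ⇒  x_C1 = -6 or 45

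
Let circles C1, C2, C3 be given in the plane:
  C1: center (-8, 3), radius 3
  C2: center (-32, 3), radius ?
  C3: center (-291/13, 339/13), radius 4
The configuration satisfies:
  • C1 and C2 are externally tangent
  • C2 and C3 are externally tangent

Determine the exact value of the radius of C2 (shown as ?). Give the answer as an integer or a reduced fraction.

21

1. [ext C1·C2]  r_C2² + 6r_C2 − 567 = 0  ⇒  r_C2 = 21 (r>0 drops 1)
2. [ext C2·C3]  r_C2² + 8r_C2 − 609 = 0  ⇒  r_C2 = 21 (r>0 drops 1)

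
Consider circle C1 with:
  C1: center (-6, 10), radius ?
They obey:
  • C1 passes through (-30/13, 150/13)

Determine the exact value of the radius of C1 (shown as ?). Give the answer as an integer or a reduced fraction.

1. [C1∋P]  r_C1² − 16 = 0  ⇒  r_C1 = 4 (r>0 drops 1)

4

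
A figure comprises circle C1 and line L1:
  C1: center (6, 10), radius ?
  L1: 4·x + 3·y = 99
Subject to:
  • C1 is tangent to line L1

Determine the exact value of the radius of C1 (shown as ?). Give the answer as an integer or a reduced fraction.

1. [C1‖L1]  r_C1² − 81 = 0  ⇒  r_C1 = 9 (r>0 drops 1)

9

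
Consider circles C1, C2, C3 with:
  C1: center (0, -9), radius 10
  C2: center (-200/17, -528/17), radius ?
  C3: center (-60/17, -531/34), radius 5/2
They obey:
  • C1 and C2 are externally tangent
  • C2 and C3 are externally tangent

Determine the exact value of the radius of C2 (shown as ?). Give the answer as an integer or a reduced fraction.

15

1. [ext C1·C2]  r_C2² + 20r_C2 − 525 = 0  ⇒  r_C2 = 15 (r>0 drops 1)
2. [ext C2·C3]  r_C2² + 5r_C2 − 300 = 0  ⇒  r_C2 = 15 (r>0 drops 1)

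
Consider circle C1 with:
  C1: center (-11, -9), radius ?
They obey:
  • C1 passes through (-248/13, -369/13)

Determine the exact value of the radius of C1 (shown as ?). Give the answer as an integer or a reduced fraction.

21

1. [C1∋P]  r_C1² − 441 = 0  ⇒  r_C1 = 21 (r>0 drops 1)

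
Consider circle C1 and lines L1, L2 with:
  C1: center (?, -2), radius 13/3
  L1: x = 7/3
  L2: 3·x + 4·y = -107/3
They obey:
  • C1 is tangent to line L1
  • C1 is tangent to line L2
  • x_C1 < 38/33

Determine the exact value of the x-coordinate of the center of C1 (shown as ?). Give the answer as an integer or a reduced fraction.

1. [C1‖L1]  x_C1² − (14/3)x_C1 − 40/3 = 0  ⇒  x_C1 = -2 or 20/3
2. [C1‖L2]  x_C1² + (166/9)x_C1 + 296/9 = 0  ⇒  x_C1 = -148/9 or -2

-2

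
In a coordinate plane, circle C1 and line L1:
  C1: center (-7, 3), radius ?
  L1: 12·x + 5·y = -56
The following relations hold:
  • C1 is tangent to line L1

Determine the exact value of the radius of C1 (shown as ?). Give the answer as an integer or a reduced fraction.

1. [C1‖L1]  r_C1² − 1 = 0  ⇒  r_C1 = 1 (r>0 drops 1)

1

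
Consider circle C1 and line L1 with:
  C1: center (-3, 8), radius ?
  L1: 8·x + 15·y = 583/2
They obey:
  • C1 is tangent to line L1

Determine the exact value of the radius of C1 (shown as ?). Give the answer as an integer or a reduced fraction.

23/2

1. [C1‖L1]  r_C1² − 529/4 = 0  ⇒  r_C1 = 23/2 (r>0 drops 1)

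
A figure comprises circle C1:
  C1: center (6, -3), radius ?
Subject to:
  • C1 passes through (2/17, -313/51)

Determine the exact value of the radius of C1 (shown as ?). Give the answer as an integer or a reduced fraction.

1. [C1∋P]  r_C1² − 400/9 = 0  ⇒  r_C1 = 20/3 (r>0 drops 1)

20/3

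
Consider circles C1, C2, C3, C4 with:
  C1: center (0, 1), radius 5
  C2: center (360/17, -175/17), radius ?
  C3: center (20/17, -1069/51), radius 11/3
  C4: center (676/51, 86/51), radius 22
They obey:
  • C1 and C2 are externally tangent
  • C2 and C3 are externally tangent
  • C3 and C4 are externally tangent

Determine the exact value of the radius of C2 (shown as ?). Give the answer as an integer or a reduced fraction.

19

1. [ext C1·C2]  r_C2² + 10r_C2 − 551 = 0  ⇒  r_C2 = 19 (r>0 drops 1)
2. [ext C2·C3]  r_C2² + (22/3)r_C2 − 1501/3 = 0  ⇒  r_C2 = 19 (r>0 drops 1)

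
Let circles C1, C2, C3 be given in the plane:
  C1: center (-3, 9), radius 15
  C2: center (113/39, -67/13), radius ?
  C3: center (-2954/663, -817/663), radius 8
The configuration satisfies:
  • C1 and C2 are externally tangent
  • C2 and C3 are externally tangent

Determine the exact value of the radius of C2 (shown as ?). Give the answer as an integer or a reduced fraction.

1. [ext C1·C2]  r_C2² + 30r_C2 − 91/9 = 0  ⇒  r_C2 = 1/3 (r>0 drops 1)
2. [ext C2·C3]  r_C2² + 16r_C2 − 49/9 = 0  ⇒  r_C2 = 1/3 (r>0 drops 1)

1/3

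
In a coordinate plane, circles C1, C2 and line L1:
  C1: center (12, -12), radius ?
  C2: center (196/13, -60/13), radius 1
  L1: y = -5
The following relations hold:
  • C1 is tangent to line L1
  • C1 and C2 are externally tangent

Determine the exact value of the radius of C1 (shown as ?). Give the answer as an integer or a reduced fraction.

7

1. [C1‖L1]  r_C1² − 49 = 0  ⇒  r_C1 = 7 (r>0 drops 1)
2. [ext C1·C2]  r_C1² + 2r_C1 − 63 = 0  ⇒  r_C1 = 7 (r>0 drops 1)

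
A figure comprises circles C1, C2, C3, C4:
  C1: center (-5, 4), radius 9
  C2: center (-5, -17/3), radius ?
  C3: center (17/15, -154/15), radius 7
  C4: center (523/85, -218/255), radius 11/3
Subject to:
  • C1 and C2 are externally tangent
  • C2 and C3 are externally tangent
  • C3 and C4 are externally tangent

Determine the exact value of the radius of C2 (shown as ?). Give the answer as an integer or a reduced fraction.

2/3

1. [ext C1·C2]  r_C2² + 18r_C2 − 112/9 = 0  ⇒  r_C2 = 2/3 (r>0 drops 1)
2. [ext C2·C3]  r_C2² + 14r_C2 − 88/9 = 0  ⇒  r_C2 = 2/3 (r>0 drops 1)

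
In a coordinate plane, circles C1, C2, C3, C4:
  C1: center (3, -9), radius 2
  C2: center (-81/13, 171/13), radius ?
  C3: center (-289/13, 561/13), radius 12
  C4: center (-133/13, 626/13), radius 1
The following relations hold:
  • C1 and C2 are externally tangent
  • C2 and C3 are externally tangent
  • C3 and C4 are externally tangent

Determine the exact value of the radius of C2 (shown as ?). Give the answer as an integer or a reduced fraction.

1. [ext C1·C2]  r_C2² + 4r_C2 − 572 = 0  ⇒  r_C2 = 22 (r>0 drops 1)
2. [ext C2·C3]  r_C2² + 24r_C2 − 1012 = 0  ⇒  r_C2 = 22 (r>0 drops 1)

22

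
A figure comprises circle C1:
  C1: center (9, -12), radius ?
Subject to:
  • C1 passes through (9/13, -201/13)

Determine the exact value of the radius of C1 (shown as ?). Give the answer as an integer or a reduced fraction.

1. [C1∋P]  r_C1² − 81 = 0  ⇒  r_C1 = 9 (r>0 drops 1)

9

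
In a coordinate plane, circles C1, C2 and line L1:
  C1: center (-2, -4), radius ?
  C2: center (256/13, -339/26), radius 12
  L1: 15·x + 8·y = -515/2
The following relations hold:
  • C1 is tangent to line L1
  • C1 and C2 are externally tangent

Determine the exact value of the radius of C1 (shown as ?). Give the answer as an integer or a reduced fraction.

1. [C1‖L1]  r_C1² − 529/4 = 0  ⇒  r_C1 = 23/2 (r>0 drops 1)
2. [ext C1·C2]  r_C1² + 24r_C1 − 1633/4 = 0  ⇒  r_C1 = 23/2 (r>0 drops 1)

23/2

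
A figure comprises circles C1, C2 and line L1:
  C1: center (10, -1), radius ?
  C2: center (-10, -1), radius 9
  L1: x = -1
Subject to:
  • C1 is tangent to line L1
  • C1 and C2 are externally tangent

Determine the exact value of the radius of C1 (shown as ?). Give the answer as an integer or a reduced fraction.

1. [C1‖L1]  r_C1² − 121 = 0  ⇒  r_C1 = 11 (r>0 drops 1)
2. [ext C1·C2]  r_C1² + 18r_C1 − 319 = 0  ⇒  r_C1 = 11 (r>0 drops 1)

11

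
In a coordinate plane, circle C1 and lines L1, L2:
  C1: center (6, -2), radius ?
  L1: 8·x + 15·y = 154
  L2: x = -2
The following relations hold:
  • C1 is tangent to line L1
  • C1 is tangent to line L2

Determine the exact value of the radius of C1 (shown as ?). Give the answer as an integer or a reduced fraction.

1. [C1‖L1]  r_C1² − 64 = 0  ⇒  r_C1 = 8 (r>0 drops 1)
2. [C1‖L2]  r_C1² − 64 = 0  ⇒  r_C1 = 8 (r>0 drops 1)

8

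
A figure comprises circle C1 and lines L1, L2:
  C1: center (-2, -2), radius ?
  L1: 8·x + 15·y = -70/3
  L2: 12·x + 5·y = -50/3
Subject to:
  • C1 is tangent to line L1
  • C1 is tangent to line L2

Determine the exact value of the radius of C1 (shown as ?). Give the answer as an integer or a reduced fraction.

1. [C1‖L1]  r_C1² − 16/9 = 0  ⇒  r_C1 = 4/3 (r>0 drops 1)
2. [C1‖L2]  r_C1² − 16/9 = 0  ⇒  r_C1 = 4/3 (r>0 drops 1)

4/3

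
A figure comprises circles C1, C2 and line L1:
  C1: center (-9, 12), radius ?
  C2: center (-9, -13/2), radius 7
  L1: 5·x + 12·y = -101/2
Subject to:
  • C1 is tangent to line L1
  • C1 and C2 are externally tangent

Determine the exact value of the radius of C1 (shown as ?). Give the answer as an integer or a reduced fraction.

23/2

1. [C1‖L1]  r_C1² − 529/4 = 0  ⇒  r_C1 = 23/2 (r>0 drops 1)
2. [ext C1·C2]  r_C1² + 14r_C1 − 1173/4 = 0  ⇒  r_C1 = 23/2 (r>0 drops 1)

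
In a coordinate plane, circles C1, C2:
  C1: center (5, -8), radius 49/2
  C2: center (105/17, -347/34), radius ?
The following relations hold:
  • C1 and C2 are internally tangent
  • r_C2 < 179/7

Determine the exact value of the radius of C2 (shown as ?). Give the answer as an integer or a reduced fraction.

22

1. [int C1,C2]  r_C2² − 49r_C2 + 594 = 0  ⇒  r_C2 = 22 or 27
2. given r_C2 < 179/7: keep 22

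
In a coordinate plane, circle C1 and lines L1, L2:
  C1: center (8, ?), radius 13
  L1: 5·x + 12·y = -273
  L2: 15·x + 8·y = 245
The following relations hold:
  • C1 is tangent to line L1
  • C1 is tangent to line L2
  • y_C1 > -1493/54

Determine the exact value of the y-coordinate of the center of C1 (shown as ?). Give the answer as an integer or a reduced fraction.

-12

1. [C1‖L1]  y_C1² + (313/6)y_C1 + 482 = 0  ⇒  y_C1 = -241/6 or -12
2. [C1‖L2]  y_C1² − (125/4)y_C1 − 519 = 0  ⇒  y_C1 = -12 or 173/4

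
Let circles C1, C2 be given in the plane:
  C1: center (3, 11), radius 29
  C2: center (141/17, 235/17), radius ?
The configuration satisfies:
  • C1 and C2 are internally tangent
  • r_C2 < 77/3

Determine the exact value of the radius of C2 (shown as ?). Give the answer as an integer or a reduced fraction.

23

1. [int C1,C2]  r_C2² − 58r_C2 + 805 = 0  ⇒  r_C2 = 23 or 35
2. given r_C2 < 77/3: keep 23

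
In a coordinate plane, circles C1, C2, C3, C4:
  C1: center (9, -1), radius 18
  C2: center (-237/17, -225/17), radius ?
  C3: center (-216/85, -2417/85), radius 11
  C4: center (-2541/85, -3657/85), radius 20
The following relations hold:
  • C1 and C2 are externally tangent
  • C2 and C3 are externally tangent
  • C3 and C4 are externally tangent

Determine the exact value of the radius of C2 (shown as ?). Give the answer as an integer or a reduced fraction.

8

1. [ext C1·C2]  r_C2² + 36r_C2 − 352 = 0  ⇒  r_C2 = 8 (r>0 drops 1)
2. [ext C2·C3]  r_C2² + 22r_C2 − 240 = 0  ⇒  r_C2 = 8 (r>0 drops 1)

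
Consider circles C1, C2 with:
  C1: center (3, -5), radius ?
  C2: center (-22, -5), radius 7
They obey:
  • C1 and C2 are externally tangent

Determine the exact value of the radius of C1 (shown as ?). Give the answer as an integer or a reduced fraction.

1. [ext C1·C2]  r_C1² + 14r_C1 − 576 = 0  ⇒  r_C1 = 18 (r>0 drops 1)

18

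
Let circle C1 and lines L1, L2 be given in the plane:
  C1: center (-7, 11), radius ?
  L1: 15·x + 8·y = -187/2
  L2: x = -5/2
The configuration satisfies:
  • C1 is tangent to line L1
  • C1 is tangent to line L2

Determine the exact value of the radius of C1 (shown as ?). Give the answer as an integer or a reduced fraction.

1. [C1‖L1]  r_C1² − 81/4 = 0  ⇒  r_C1 = 9/2 (r>0 drops 1)
2. [C1‖L2]  r_C1² − 81/4 = 0  ⇒  r_C1 = 9/2 (r>0 drops 1)

9/2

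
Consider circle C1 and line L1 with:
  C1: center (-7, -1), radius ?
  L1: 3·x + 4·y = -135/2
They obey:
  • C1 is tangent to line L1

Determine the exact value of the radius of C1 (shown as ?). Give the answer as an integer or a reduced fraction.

1. [C1‖L1]  r_C1² − 289/4 = 0  ⇒  r_C1 = 17/2 (r>0 drops 1)

17/2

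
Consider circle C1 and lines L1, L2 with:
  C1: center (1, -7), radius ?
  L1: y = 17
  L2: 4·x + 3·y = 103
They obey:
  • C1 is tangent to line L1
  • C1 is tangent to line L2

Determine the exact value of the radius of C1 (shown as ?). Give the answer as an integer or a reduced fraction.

24

1. [C1‖L1]  r_C1² − 576 = 0  ⇒  r_C1 = 24 (r>0 drops 1)
2. [C1‖L2]  r_C1² − 576 = 0  ⇒  r_C1 = 24 (r>0 drops 1)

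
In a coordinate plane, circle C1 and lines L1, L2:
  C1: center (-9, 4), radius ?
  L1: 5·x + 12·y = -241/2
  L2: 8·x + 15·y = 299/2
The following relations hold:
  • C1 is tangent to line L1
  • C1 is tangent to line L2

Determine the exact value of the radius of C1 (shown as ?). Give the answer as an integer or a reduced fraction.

19/2

1. [C1‖L1]  r_C1² − 361/4 = 0  ⇒  r_C1 = 19/2 (r>0 drops 1)
2. [C1‖L2]  r_C1² − 361/4 = 0  ⇒  r_C1 = 19/2 (r>0 drops 1)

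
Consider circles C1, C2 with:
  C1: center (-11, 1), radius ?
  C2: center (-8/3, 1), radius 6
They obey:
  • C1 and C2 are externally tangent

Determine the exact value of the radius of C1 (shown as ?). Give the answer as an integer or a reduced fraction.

7/3

1. [ext C1·C2]  r_C1² + 12r_C1 − 301/9 = 0  ⇒  r_C1 = 7/3 (r>0 drops 1)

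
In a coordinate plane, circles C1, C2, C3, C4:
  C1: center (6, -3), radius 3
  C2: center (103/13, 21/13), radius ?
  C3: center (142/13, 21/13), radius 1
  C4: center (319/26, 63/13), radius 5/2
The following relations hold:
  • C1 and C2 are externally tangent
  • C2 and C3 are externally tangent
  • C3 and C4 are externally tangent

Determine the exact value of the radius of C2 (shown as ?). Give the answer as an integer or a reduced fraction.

1. [ext C1·C2]  r_C2² + 6r_C2 − 16 = 0  ⇒  r_C2 = 2 (r>0 drops 1)
2. [ext C2·C3]  r_C2² + 2r_C2 − 8 = 0  ⇒  r_C2 = 2 (r>0 drops 1)

2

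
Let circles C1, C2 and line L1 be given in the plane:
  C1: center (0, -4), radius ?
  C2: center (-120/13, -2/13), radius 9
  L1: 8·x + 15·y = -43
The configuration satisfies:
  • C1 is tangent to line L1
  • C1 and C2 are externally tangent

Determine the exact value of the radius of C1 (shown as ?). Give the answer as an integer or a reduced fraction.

1. [C1‖L1]  r_C1² − 1 = 0  ⇒  r_C1 = 1 (r>0 drops 1)
2. [ext C1·C2]  r_C1² + 18r_C1 − 19 = 0  ⇒  r_C1 = 1 (r>0 drops 1)

1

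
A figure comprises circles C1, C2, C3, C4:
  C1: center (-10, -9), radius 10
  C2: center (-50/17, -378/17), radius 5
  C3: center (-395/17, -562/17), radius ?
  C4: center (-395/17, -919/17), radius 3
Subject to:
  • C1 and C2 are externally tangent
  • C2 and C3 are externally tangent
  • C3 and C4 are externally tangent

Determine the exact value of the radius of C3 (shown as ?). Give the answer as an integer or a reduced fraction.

1. [ext C2·C3]  r_C3² + 10r_C3 − 504 = 0  ⇒  r_C3 = 18 (r>0 drops 1)
2. [ext C3·C4]  r_C3² + 6r_C3 − 432 = 0  ⇒  r_C3 = 18 (r>0 drops 1)

18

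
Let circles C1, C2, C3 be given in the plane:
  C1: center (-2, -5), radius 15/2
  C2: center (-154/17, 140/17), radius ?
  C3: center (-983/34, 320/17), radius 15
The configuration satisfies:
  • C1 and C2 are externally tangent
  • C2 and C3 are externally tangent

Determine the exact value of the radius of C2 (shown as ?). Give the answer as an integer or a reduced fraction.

1. [ext C1·C2]  r_C2² + 15r_C2 − 675/4 = 0  ⇒  r_C2 = 15/2 (r>0 drops 1)
2. [ext C2·C3]  r_C2² + 30r_C2 − 1125/4 = 0  ⇒  r_C2 = 15/2 (r>0 drops 1)

15/2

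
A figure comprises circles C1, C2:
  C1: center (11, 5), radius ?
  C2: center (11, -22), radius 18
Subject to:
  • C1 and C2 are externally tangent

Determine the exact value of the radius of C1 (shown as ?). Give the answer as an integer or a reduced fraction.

1. [ext C1·C2]  r_C1² + 36r_C1 − 405 = 0  ⇒  r_C1 = 9 (r>0 drops 1)

9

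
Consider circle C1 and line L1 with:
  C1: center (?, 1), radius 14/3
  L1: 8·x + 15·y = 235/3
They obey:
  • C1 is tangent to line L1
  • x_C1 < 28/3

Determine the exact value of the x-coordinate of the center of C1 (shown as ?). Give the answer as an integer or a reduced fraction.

-2

1. [C1‖L1]  x_C1² − (95/6)x_C1 − 107/3 = 0  ⇒  x_C1 = -2 or 107/6
2. given x_C1 < 28/3: keep -2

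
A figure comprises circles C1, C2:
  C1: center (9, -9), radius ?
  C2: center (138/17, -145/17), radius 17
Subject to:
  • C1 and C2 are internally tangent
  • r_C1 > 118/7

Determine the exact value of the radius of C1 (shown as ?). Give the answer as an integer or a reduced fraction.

1. [int C1,C2]  r_C1² − 34r_C1 + 288 = 0  ⇒  r_C1 = 16 or 18
2. given r_C1 > 118/7: keep 18

18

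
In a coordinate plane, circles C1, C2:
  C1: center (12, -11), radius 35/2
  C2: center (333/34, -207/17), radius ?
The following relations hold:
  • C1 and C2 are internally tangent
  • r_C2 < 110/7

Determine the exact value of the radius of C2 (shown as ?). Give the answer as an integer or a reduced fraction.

1. [int C1,C2]  r_C2² − 35r_C2 + 300 = 0  ⇒  r_C2 = 15 or 20
2. given r_C2 < 110/7: keep 15

15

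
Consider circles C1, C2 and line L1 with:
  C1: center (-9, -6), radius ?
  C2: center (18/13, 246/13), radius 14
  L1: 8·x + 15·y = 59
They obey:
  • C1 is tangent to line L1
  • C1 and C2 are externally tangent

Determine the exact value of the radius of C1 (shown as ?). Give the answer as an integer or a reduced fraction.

1. [C1‖L1]  r_C1² − 169 = 0  ⇒  r_C1 = 13 (r>0 drops 1)
2. [ext C1·C2]  r_C1² + 28r_C1 − 533 = 0  ⇒  r_C1 = 13 (r>0 drops 1)

13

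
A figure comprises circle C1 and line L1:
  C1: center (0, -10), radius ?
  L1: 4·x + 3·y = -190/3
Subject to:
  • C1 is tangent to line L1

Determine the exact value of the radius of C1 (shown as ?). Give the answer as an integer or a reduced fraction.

20/3

1. [C1‖L1]  r_C1² − 400/9 = 0  ⇒  r_C1 = 20/3 (r>0 drops 1)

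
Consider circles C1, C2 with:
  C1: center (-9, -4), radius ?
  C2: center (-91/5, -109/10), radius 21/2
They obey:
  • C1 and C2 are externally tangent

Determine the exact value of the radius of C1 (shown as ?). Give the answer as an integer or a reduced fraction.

1

1. [ext C1·C2]  r_C1² + 21r_C1 − 22 = 0  ⇒  r_C1 = 1 (r>0 drops 1)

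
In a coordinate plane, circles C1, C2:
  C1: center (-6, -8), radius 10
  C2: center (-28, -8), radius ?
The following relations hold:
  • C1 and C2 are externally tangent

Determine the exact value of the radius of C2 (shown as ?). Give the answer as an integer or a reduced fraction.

1. [ext C1·C2]  r_C2² + 20r_C2 − 384 = 0  ⇒  r_C2 = 12 (r>0 drops 1)

12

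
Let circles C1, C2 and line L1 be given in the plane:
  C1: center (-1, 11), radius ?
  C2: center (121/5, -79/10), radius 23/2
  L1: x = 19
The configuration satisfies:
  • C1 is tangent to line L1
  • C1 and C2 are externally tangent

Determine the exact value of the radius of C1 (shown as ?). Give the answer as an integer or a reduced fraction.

1. [C1‖L1]  r_C1² − 400 = 0  ⇒  r_C1 = 20 (r>0 drops 1)
2. [ext C1·C2]  r_C1² + 23r_C1 − 860 = 0  ⇒  r_C1 = 20 (r>0 drops 1)

20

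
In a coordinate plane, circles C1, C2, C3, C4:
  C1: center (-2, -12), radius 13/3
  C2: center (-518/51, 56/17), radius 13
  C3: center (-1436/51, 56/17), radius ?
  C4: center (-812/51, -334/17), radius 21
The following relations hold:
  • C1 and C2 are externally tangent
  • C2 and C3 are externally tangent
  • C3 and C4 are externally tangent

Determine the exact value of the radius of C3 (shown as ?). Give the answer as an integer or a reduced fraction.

5

1. [ext C2·C3]  r_C3² + 26r_C3 − 155 = 0  ⇒  r_C3 = 5 (r>0 drops 1)
2. [ext C3·C4]  r_C3² + 42r_C3 − 235 = 0  ⇒  r_C3 = 5 (r>0 drops 1)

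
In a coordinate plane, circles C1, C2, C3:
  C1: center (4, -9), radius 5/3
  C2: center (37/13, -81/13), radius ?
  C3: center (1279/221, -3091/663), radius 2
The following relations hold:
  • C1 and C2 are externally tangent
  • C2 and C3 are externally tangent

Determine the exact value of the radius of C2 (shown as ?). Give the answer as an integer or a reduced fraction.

1. [ext C1·C2]  r_C2² + (10/3)r_C2 − 56/9 = 0  ⇒  r_C2 = 4/3 (r>0 drops 1)
2. [ext C2·C3]  r_C2² + 4r_C2 − 64/9 = 0  ⇒  r_C2 = 4/3 (r>0 drops 1)

4/3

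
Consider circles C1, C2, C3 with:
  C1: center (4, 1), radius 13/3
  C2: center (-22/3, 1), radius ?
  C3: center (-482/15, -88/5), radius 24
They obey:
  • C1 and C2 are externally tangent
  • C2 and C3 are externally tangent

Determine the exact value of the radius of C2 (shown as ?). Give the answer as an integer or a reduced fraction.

7

1. [ext C1·C2]  r_C2² + (26/3)r_C2 − 329/3 = 0  ⇒  r_C2 = 7 (r>0 drops 1)
2. [ext C2·C3]  r_C2² + 48r_C2 − 385 = 0  ⇒  r_C2 = 7 (r>0 drops 1)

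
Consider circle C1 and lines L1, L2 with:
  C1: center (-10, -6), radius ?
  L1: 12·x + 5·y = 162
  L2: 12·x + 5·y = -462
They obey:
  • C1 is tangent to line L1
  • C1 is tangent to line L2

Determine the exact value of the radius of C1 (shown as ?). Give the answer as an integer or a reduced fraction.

1. [C1‖L1]  r_C1² − 576 = 0  ⇒  r_C1 = 24 (r>0 drops 1)
2. [C1‖L2]  r_C1² − 576 = 0  ⇒  r_C1 = 24 (r>0 drops 1)

24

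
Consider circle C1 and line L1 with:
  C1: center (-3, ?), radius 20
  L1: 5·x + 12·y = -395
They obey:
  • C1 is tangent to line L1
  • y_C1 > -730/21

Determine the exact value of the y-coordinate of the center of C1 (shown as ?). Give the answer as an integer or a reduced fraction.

-10

1. [C1‖L1]  y_C1² + (190/3)y_C1 + 1600/3 = 0  ⇒  y_C1 = -160/3 or -10
2. given y_C1 > -730/21: keep -10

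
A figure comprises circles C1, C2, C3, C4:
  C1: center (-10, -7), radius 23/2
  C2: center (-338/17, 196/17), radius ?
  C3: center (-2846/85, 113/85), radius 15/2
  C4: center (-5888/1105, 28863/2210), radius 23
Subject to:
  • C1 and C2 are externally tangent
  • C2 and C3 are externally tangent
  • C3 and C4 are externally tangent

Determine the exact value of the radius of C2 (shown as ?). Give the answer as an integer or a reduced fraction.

1. [ext C1·C2]  r_C2² + 23r_C2 − 1235/4 = 0  ⇒  r_C2 = 19/2 (r>0 drops 1)
2. [ext C2·C3]  r_C2² + 15r_C2 − 931/4 = 0  ⇒  r_C2 = 19/2 (r>0 drops 1)

19/2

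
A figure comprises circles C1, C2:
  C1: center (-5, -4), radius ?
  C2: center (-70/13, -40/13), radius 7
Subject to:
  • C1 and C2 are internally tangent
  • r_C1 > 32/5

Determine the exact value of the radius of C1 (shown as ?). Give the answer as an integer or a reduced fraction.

8

1. [int C1,C2]  r_C1² − 14r_C1 + 48 = 0  ⇒  r_C1 = 6 or 8
2. given r_C1 > 32/5: keep 8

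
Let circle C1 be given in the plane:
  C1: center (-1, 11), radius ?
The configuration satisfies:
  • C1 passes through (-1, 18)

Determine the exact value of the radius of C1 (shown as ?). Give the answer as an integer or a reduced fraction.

7

1. [C1∋P]  r_C1² − 49 = 0  ⇒  r_C1 = 7 (r>0 drops 1)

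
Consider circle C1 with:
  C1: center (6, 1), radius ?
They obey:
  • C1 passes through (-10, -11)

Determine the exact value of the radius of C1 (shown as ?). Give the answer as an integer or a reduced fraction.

1. [C1∋P]  r_C1² − 400 = 0  ⇒  r_C1 = 20 (r>0 drops 1)

20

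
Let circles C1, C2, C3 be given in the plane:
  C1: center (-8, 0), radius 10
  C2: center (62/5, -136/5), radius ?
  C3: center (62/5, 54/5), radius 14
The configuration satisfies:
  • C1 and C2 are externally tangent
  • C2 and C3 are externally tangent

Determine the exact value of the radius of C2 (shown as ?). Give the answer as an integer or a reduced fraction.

24

1. [ext C1·C2]  r_C2² + 20r_C2 − 1056 = 0  ⇒  r_C2 = 24 (r>0 drops 1)
2. [ext C2·C3]  r_C2² + 28r_C2 − 1248 = 0  ⇒  r_C2 = 24 (r>0 drops 1)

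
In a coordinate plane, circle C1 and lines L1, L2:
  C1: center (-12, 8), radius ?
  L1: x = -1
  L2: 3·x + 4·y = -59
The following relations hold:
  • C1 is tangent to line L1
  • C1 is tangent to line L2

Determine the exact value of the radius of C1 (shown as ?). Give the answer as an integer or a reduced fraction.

1. [C1‖L1]  r_C1² − 121 = 0  ⇒  r_C1 = 11 (r>0 drops 1)
2. [C1‖L2]  r_C1² − 121 = 0  ⇒  r_C1 = 11 (r>0 drops 1)

11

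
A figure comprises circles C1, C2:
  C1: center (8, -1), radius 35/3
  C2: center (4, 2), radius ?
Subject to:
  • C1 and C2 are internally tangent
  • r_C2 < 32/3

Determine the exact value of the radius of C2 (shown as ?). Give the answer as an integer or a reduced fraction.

1. [int C1,C2]  r_C2² − (70/3)r_C2 + 1000/9 = 0  ⇒  r_C2 = 20/3 or 50/3
2. given r_C2 < 32/3: keep 20/3

20/3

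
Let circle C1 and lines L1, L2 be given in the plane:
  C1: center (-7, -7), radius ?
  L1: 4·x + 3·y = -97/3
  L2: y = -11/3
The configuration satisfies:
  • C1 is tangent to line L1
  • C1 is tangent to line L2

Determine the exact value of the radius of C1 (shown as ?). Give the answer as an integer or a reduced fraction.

1. [C1‖L1]  r_C1² − 100/9 = 0  ⇒  r_C1 = 10/3 (r>0 drops 1)
2. [C1‖L2]  r_C1² − 100/9 = 0  ⇒  r_C1 = 10/3 (r>0 drops 1)

10/3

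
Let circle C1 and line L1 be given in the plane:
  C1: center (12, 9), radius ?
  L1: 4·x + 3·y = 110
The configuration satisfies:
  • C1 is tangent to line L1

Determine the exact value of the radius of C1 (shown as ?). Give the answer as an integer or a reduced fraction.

1. [C1‖L1]  r_C1² − 49 = 0  ⇒  r_C1 = 7 (r>0 drops 1)

7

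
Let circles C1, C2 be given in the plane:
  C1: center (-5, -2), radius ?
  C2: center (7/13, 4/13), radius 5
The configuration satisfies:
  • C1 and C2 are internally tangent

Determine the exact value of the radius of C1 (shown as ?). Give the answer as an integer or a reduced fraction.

1. [int C1,C2]  r_C1² − 10r_C1 − 11 = 0  ⇒  r_C1 = 11 (r>0 drops 1)

11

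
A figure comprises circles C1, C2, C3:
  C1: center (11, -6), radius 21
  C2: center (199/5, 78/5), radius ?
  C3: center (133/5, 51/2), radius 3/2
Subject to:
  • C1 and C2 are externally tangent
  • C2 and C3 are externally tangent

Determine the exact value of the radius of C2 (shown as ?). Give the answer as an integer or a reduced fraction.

15

1. [ext C1·C2]  r_C2² + 42r_C2 − 855 = 0  ⇒  r_C2 = 15 (r>0 drops 1)
2. [ext C2·C3]  r_C2² + 3r_C2 − 270 = 0  ⇒  r_C2 = 15 (r>0 drops 1)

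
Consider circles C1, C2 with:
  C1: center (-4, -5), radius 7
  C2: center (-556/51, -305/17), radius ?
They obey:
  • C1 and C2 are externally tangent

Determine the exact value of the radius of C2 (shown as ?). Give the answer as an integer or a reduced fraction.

1. [ext C1·C2]  r_C2² + 14r_C2 − 1495/9 = 0  ⇒  r_C2 = 23/3 (r>0 drops 1)

23/3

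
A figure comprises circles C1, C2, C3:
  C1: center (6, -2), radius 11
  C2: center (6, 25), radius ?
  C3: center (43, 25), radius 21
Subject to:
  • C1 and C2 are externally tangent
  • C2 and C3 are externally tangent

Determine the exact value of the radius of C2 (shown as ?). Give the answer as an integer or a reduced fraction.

16

1. [ext C1·C2]  r_C2² + 22r_C2 − 608 = 0  ⇒  r_C2 = 16 (r>0 drops 1)
2. [ext C2·C3]  r_C2² + 42r_C2 − 928 = 0  ⇒  r_C2 = 16 (r>0 drops 1)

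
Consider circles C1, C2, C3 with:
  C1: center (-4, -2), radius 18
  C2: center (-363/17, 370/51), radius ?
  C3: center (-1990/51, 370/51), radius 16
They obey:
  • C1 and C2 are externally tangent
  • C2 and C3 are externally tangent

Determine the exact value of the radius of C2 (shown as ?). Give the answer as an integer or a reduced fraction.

5/3

1. [ext C1·C2]  r_C2² + 36r_C2 − 565/9 = 0  ⇒  r_C2 = 5/3 (r>0 drops 1)
2. [ext C2·C3]  r_C2² + 32r_C2 − 505/9 = 0  ⇒  r_C2 = 5/3 (r>0 drops 1)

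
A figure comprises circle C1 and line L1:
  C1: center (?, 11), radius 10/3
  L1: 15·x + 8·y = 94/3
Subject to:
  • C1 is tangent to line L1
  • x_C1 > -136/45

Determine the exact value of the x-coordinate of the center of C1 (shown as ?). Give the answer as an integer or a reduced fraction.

0

1. [C1‖L1]  x_C1² + (68/9)x_C1 = 0  ⇒  x_C1 = -68/9 or 0
2. given x_C1 > -136/45: keep 0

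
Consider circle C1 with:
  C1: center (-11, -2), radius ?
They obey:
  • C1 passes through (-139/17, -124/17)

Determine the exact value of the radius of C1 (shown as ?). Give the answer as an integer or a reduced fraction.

6

1. [C1∋P]  r_C1² − 36 = 0  ⇒  r_C1 = 6 (r>0 drops 1)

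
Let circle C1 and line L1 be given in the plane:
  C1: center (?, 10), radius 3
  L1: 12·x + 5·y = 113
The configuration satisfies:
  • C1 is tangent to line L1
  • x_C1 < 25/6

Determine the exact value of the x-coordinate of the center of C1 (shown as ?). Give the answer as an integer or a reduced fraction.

2

1. [C1‖L1]  x_C1² − (21/2)x_C1 + 17 = 0  ⇒  x_C1 = 2 or 17/2
2. given x_C1 < 25/6: keep 2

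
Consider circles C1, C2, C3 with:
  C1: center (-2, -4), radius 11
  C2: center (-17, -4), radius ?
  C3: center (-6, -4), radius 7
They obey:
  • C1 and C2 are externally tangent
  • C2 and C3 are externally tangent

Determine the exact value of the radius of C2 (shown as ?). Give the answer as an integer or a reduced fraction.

4

1. [ext C1·C2]  r_C2² + 22r_C2 − 104 = 0  ⇒  r_C2 = 4 (r>0 drops 1)
2. [ext C2·C3]  r_C2² + 14r_C2 − 72 = 0  ⇒  r_C2 = 4 (r>0 drops 1)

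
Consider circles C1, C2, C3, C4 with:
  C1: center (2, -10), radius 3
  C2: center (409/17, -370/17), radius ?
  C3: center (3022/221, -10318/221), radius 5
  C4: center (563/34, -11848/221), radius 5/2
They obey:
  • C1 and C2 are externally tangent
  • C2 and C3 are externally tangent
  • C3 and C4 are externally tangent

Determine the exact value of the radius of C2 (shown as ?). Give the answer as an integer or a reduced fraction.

22

1. [ext C1·C2]  r_C2² + 6r_C2 − 616 = 0  ⇒  r_C2 = 22 (r>0 drops 1)
2. [ext C2·C3]  r_C2² + 10r_C2 − 704 = 0  ⇒  r_C2 = 22 (r>0 drops 1)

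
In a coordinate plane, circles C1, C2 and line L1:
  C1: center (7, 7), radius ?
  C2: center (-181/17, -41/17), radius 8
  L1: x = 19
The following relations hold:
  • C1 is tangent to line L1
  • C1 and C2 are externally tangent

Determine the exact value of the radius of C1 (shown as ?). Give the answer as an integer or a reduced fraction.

12

1. [C1‖L1]  r_C1² − 144 = 0  ⇒  r_C1 = 12 (r>0 drops 1)
2. [ext C1·C2]  r_C1² + 16r_C1 − 336 = 0  ⇒  r_C1 = 12 (r>0 drops 1)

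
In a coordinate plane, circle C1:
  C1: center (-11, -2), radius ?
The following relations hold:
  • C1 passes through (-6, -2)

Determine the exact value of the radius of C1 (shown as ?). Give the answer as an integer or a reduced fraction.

5

1. [C1∋P]  r_C1² − 25 = 0  ⇒  r_C1 = 5 (r>0 drops 1)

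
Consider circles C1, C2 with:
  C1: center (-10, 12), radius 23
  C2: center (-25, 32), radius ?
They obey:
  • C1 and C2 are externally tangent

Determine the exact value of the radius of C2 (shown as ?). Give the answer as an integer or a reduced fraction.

1. [ext C1·C2]  r_C2² + 46r_C2 − 96 = 0  ⇒  r_C2 = 2 (r>0 drops 1)

2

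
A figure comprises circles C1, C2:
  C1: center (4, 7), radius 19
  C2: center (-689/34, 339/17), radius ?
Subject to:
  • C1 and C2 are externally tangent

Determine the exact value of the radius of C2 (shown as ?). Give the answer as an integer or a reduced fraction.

1. [ext C1·C2]  r_C2² + 38r_C2 − 1581/4 = 0  ⇒  r_C2 = 17/2 (r>0 drops 1)

17/2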